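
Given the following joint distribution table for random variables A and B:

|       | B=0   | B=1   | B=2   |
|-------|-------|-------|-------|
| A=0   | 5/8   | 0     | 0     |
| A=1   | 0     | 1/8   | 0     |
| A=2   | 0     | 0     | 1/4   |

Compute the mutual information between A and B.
Marginal P(A) (row sums):
  P(A=0) = 5/8 + 0 + 0 = 5/8
  P(A=1) = 0 + 1/8 + 0 = 1/8
  P(A=2) = 0 + 0 + 1/4 = 1/4
Marginal P(B) (column sums):
  P(B=0) = 5/8 + 0 + 0 = 5/8
  P(B=1) = 0 + 1/8 + 0 = 1/8
  P(B=2) = 0 + 0 + 1/4 = 1/4

H(A) = -[(5/8)·log₂(5/8) + (1/8)·log₂(1/8) + (1/4)·log₂(1/4)]
  = 0.4238 + 0.3750 + 0.5000
  = 1.2988 bits
H(B) = -[(5/8)·log₂(5/8) + (1/8)·log₂(1/8) + (1/4)·log₂(1/4)]
  = 0.4238 + 0.3750 + 0.5000
  = 1.2988 bits
H(A,B) = -[(5/8)·log₂(5/8) + (1/8)·log₂(1/8) + (1/4)·log₂(1/4)]
  = 0.4238 + 0.3750 + 0.5000
  = 1.2988 bits

I(A;B) = H(A) + H(B) - H(A,B)
  = 1.2988 + 1.2988 - 1.2988
  = 1.2988 bits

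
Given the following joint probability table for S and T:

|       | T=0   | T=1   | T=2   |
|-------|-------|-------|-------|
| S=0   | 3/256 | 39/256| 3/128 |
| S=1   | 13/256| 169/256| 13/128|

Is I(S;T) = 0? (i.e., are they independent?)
Marginal P(S) (row sums):
  P(S=0) = 3/256 + 39/256 + 3/128 = 3/16
  P(S=1) = 13/256 + 169/256 + 13/128 = 13/16
Marginal P(T) (column sums):
  P(T=0) = 3/256 + 13/256 = 1/16
  P(T=1) = 39/256 + 169/256 = 13/16
  P(T=2) = 3/128 + 13/128 = 1/8

S and T are independent iff P(S=i,T=j) = P(S=i)·P(T=j) for every cell.
  P(S=0)·P(T=0) = 3/16 × 1/16 = 3/256 = P(S=0,T=0) ✓
  P(S=0)·P(T=1) = 3/16 × 13/16 = 39/256 = P(S=0,T=1) ✓
  P(S=0)·P(T=2) = 3/16 × 1/8 = 3/128 = P(S=0,T=2) ✓
  P(S=1)·P(T=0) = 13/16 × 1/16 = 13/256 = P(S=1,T=0) ✓
  P(S=1)·P(T=1) = 13/16 × 13/16 = 169/256 = P(S=1,T=1) ✓
  P(S=1)·P(T=2) = 13/16 × 1/8 = 13/128 = P(S=1,T=2) ✓

Yes, S and T are independent: every cell factors, so I(S;T) = 0 bits.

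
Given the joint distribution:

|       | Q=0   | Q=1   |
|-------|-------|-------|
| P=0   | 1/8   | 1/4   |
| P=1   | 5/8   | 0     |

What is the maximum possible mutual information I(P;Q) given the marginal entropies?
The upper bound on mutual information is I(P;Q) ≤ min(H(P), H(Q)).

Marginal P(P) (row sums):
  P(P=0) = 1/8 + 1/4 = 3/8
  P(P=1) = 5/8 + 0 = 5/8
Marginal P(Q) (column sums):
  P(Q=0) = 1/8 + 5/8 = 3/4
  P(Q=1) = 1/4 + 0 = 1/4

H(P) = -[(3/8)·log₂(3/8) + (5/8)·log₂(5/8)]
  = 0.5306 + 0.4238
  = 0.9544 bits
H(Q) = -[(3/4)·log₂(3/4) + (1/4)·log₂(1/4)]
  = 0.3113 + 0.5000
  = 0.8113 bits

Maximum possible I(P;Q) = min(0.9544, 0.8113) = 0.8113 bits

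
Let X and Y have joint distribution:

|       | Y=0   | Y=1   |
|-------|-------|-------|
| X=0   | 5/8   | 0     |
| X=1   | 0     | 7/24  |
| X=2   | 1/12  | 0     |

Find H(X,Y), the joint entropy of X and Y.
H(X,Y) = -Σ P(X,Y) log₂ P(X,Y), summed over the non-zero cells:
H(X,Y) = -[(5/8)·log₂(5/8) + (7/24)·log₂(7/24) + (1/12)·log₂(1/12)]
  = 0.4238 + 0.5185 + 0.2987
  = 1.2410 bits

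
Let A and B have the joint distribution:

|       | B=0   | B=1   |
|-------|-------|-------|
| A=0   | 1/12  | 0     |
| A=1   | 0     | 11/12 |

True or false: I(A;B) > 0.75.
Marginal P(A) (row sums):
  P(A=0) = 1/12 + 0 = 1/12
  P(A=1) = 0 + 11/12 = 11/12
Marginal P(B) (column sums):
  P(B=0) = 1/12 + 0 = 1/12
  P(B=1) = 0 + 11/12 = 11/12

H(A) = -[(1/12)·log₂(1/12) + (11/12)·log₂(11/12)]
  = 0.2987 + 0.1151
  = 0.4138 bits
H(B) = -[(1/12)·log₂(1/12) + (11/12)·log₂(11/12)]
  = 0.2987 + 0.1151
  = 0.4138 bits
H(A,B) = -[(1/12)·log₂(1/12) + (11/12)·log₂(11/12)]
  = 0.2987 + 0.1151
  = 0.4138 bits

I(A;B) = H(A) + H(B) - H(A,B)
  = 0.4138 + 0.4138 - 0.4138
  = 0.4138 bits

False. I(A;B) = 0.4138 bits, which is ≤ 0.75 bits.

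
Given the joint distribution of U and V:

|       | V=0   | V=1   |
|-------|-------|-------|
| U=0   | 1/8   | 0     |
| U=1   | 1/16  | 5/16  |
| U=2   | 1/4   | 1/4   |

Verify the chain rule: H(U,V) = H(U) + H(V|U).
Left side:
H(U,V) = -[(1/8)·log₂(1/8) + (1/16)·log₂(1/16) + (5/16)·log₂(5/16) + (1/4)·log₂(1/4) + (1/4)·log₂(1/4)]
  = 0.3750 + 0.2500 + 0.5244 + 0.5000 + 0.5000
  = 2.1494 bits

Right side:
Marginal P(U) (row sums):
  P(U=0) = 1/8 + 0 = 1/8
  P(U=1) = 1/16 + 5/16 = 3/8
  P(U=2) = 1/4 + 1/4 = 1/2
H(U) = -[(1/8)·log₂(1/8) + (3/8)·log₂(3/8) + (1/2)·log₂(1/2)]
  = 0.3750 + 0.5306 + 0.5000
  = 1.4056 bits
H(V|U) = -Σ P(U,V)·log₂ P(V|U), where P(V|U) = P(U,V) / P(U)
  (cells with P(U,V) = 0 contribute 0)
  (U=0,V=0): P(V|U) = (1/8)/(1/8) = 1;  -(1/8)·log₂(1) = 0.0000
  (U=1,V=0): P(V|U) = (1/16)/(3/8) = 1/6;  -(1/16)·log₂(1/6) = 0.1616
  (U=1,V=1): P(V|U) = (5/16)/(3/8) = 5/6;  -(5/16)·log₂(5/6) = 0.0822
  (U=2,V=0): P(V|U) = (1/4)/(1/2) = 1/2;  -(1/4)·log₂(1/2) = 0.2500
  (U=2,V=1): P(V|U) = (1/4)/(1/2) = 1/2;  -(1/4)·log₂(1/2) = 0.2500
H(V|U) = 0.0000 + 0.1616 + 0.0822 + 0.2500 + 0.2500
  = 0.7438 bits
H(U) + H(V|U) = 1.4056 + 0.7438 = 2.1494 bits

Both sides equal 2.1494 bits, so the chain rule holds ✓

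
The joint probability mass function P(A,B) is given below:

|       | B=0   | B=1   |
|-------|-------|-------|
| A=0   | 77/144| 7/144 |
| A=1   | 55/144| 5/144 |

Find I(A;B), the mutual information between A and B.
Marginal P(A) (row sums):
  P(A=0) = 77/144 + 7/144 = 7/12
  P(A=1) = 55/144 + 5/144 = 5/12
Marginal P(B) (column sums):
  P(B=0) = 77/144 + 55/144 = 11/12
  P(B=1) = 7/144 + 5/144 = 1/12

H(A) = -[(7/12)·log₂(7/12) + (5/12)·log₂(5/12)]
  = 0.4536 + 0.5263
  = 0.9799 bits
H(B) = -[(11/12)·log₂(11/12) + (1/12)·log₂(1/12)]
  = 0.1151 + 0.2987
  = 0.4138 bits
H(A,B) = -[(77/144)·log₂(77/144) + (7/144)·log₂(7/144) + (55/144)·log₂(55/144) + (5/144)·log₂(5/144)]
  = 0.4829 + 0.2121 + 0.5304 + 0.1683
  = 1.3937 bits

I(A;B) = H(A) + H(B) - H(A,B)
  = 0.9799 + 0.4138 - 1.3937
  = 0.0000 bits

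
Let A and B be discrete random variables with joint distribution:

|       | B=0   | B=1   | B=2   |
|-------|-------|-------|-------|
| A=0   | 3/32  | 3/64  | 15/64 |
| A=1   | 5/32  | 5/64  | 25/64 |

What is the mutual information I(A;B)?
Marginal P(A) (row sums):
  P(A=0) = 3/32 + 3/64 + 15/64 = 3/8
  P(A=1) = 5/32 + 5/64 + 25/64 = 5/8
Marginal P(B) (column sums):
  P(B=0) = 3/32 + 5/32 = 1/4
  P(B=1) = 3/64 + 5/64 = 1/8
  P(B=2) = 15/64 + 25/64 = 5/8

H(A) = -[(3/8)·log₂(3/8) + (5/8)·log₂(5/8)]
  = 0.5306 + 0.4238
  = 0.9544 bits
H(B) = -[(1/4)·log₂(1/4) + (1/8)·log₂(1/8) + (5/8)·log₂(5/8)]
  = 0.5000 + 0.3750 + 0.4238
  = 1.2988 bits
H(A,B) = -[(3/32)·log₂(3/32) + (3/64)·log₂(3/64) + (15/64)·log₂(15/64) + (5/32)·log₂(5/32) + (5/64)·log₂(5/64) + (25/64)·log₂(25/64)]
  = 0.3202 + 0.2070 + 0.4906 + 0.4184 + 0.2873 + 0.5297
  = 2.2532 bits

I(A;B) = H(A) + H(B) - H(A,B)
  = 0.9544 + 1.2988 - 2.2532
  = 0.0000 bits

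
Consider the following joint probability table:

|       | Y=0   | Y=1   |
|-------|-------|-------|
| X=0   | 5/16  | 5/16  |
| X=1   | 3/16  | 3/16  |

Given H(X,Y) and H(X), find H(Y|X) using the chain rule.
From the chain rule: H(X,Y) = H(X) + H(Y|X)
Therefore: H(Y|X) = H(X,Y) - H(X)

H(X,Y) = -[(5/16)·log₂(5/16) + (5/16)·log₂(5/16) + (3/16)·log₂(3/16) + (3/16)·log₂(3/16)]
  = 0.5244 + 0.5244 + 0.4528 + 0.4528
  = 1.9544 bits
Marginal P(X) (row sums):
  P(X=0) = 5/16 + 5/16 = 5/8
  P(X=1) = 3/16 + 3/16 = 3/8
H(X) = -[(5/8)·log₂(5/8) + (3/8)·log₂(3/8)]
  = 0.4238 + 0.5306
  = 0.9544 bits

H(Y|X) = 1.9544 - 0.9544 = 1.0000 bits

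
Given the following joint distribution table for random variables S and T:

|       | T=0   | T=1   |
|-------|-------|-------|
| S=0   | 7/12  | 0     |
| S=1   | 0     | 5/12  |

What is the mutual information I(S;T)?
Marginal P(S) (row sums):
  P(S=0) = 7/12 + 0 = 7/12
  P(S=1) = 0 + 5/12 = 5/12
Marginal P(T) (column sums):
  P(T=0) = 7/12 + 0 = 7/12
  P(T=1) = 0 + 5/12 = 5/12

H(S) = -[(7/12)·log₂(7/12) + (5/12)·log₂(5/12)]
  = 0.4536 + 0.5263
  = 0.9799 bits
H(T) = -[(7/12)·log₂(7/12) + (5/12)·log₂(5/12)]
  = 0.4536 + 0.5263
  = 0.9799 bits
H(S,T) = -[(7/12)·log₂(7/12) + (5/12)·log₂(5/12)]
  = 0.4536 + 0.5263
  = 0.9799 bits

I(S;T) = H(S) + H(T) - H(S,T)
  = 0.9799 + 0.9799 - 0.9799
  = 0.9799 bits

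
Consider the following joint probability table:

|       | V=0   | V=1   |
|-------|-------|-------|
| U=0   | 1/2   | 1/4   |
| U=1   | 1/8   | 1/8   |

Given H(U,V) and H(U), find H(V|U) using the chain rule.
From the chain rule: H(U,V) = H(U) + H(V|U)
Therefore: H(V|U) = H(U,V) - H(U)

H(U,V) = -[(1/2)·log₂(1/2) + (1/4)·log₂(1/4) + (1/8)·log₂(1/8) + (1/8)·log₂(1/8)]
  = 0.5000 + 0.5000 + 0.3750 + 0.3750
  = 1.7500 bits
Marginal P(U) (row sums):
  P(U=0) = 1/2 + 1/4 = 3/4
  P(U=1) = 1/8 + 1/8 = 1/4
H(U) = -[(3/4)·log₂(3/4) + (1/4)·log₂(1/4)]
  = 0.3113 + 0.5000
  = 0.8113 bits

H(V|U) = 1.7500 - 0.8113 = 0.9387 bits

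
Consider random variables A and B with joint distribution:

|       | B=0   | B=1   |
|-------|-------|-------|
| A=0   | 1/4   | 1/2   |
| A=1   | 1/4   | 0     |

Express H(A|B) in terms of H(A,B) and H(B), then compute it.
H(A|B) = H(A,B) - H(B)

Marginal P(B) (column sums):
  P(B=0) = 1/4 + 1/4 = 1/2
  P(B=1) = 1/2 + 0 = 1/2

H(A,B) = -[(1/4)·log₂(1/4) + (1/2)·log₂(1/2) + (1/4)·log₂(1/4)]
  = 0.5000 + 0.5000 + 0.5000
  = 1.5000 bits
H(B) = -[(1/2)·log₂(1/2) + (1/2)·log₂(1/2)]
  = 0.5000 + 0.5000
  = 1.0000 bits

H(A|B) = 1.5000 - 1.0000 = 0.5000 bits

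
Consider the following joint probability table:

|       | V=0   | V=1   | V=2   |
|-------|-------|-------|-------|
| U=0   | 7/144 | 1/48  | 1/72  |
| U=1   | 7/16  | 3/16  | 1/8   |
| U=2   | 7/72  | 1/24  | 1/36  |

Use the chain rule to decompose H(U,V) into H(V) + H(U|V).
By the chain rule: H(U,V) = H(V) + H(U|V)

Marginal P(V) (column sums):
  P(V=0) = 7/144 + 7/16 + 7/72 = 7/12
  P(V=1) = 1/48 + 3/16 + 1/24 = 1/4
  P(V=2) = 1/72 + 1/8 + 1/36 = 1/6
H(V) = -[(7/12)·log₂(7/12) + (1/4)·log₂(1/4) + (1/6)·log₂(1/6)]
  = 0.4536 + 0.5000 + 0.4308
  = 1.3844 bits
H(U|V) = -Σ P(U,V)·log₂ P(U|V), where P(U|V) = P(U,V) / P(V)
  (U=0,V=0): P(U|V) = (7/144)/(7/12) = 1/12;  -(7/144)·log₂(1/12) = 0.1743
  (U=0,V=1): P(U|V) = (1/48)/(1/4) = 1/12;  -(1/48)·log₂(1/12) = 0.0747
  (U=0,V=2): P(U|V) = (1/72)/(1/6) = 1/12;  -(1/72)·log₂(1/12) = 0.0498
  (U=1,V=0): P(U|V) = (7/16)/(7/12) = 3/4;  -(7/16)·log₂(3/4) = 0.1816
  (U=1,V=1): P(U|V) = (3/16)/(1/4) = 3/4;  -(3/16)·log₂(3/4) = 0.0778
  (U=1,V=2): P(U|V) = (1/8)/(1/6) = 3/4;  -(1/8)·log₂(3/4) = 0.0519
  (U=2,V=0): P(U|V) = (7/72)/(7/12) = 1/6;  -(7/72)·log₂(1/6) = 0.2513
  (U=2,V=1): P(U|V) = (1/24)/(1/4) = 1/6;  -(1/24)·log₂(1/6) = 0.1077
  (U=2,V=2): P(U|V) = (1/36)/(1/6) = 1/6;  -(1/36)·log₂(1/6) = 0.0718
H(U|V) = 0.1743 + 0.0747 + 0.0498 + 0.1816 + 0.0778 + 0.0519 + 0.2513 + 0.1077 + 0.0718
  = 1.0409 bits

H(U,V) = H(V) + H(U|V) = 1.3844 + 1.0409 = 2.4253 bits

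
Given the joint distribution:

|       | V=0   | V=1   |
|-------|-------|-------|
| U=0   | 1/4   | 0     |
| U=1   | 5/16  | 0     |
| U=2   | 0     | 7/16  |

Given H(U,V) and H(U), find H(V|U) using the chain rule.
From the chain rule: H(U,V) = H(U) + H(V|U)
Therefore: H(V|U) = H(U,V) - H(U)

H(U,V) = -[(1/4)·log₂(1/4) + (5/16)·log₂(5/16) + (7/16)·log₂(7/16)]
  = 0.5000 + 0.5244 + 0.5218
  = 1.5462 bits
Marginal P(U) (row sums):
  P(U=0) = 1/4 + 0 = 1/4
  P(U=1) = 5/16 + 0 = 5/16
  P(U=2) = 0 + 7/16 = 7/16
H(U) = -[(1/4)·log₂(1/4) + (5/16)·log₂(5/16) + (7/16)·log₂(7/16)]
  = 0.5000 + 0.5244 + 0.5218
  = 1.5462 bits

H(V|U) = 1.5462 - 1.5462 = 0.0000 bits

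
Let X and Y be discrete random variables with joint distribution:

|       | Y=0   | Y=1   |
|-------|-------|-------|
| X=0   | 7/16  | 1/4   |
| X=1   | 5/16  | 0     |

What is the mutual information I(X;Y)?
Marginal P(X) (row sums):
  P(X=0) = 7/16 + 1/4 = 11/16
  P(X=1) = 5/16 + 0 = 5/16
Marginal P(Y) (column sums):
  P(Y=0) = 7/16 + 5/16 = 3/4
  P(Y=1) = 1/4 + 0 = 1/4

H(X) = -[(11/16)·log₂(11/16) + (5/16)·log₂(5/16)]
  = 0.3716 + 0.5244
  = 0.8960 bits
H(Y) = -[(3/4)·log₂(3/4) + (1/4)·log₂(1/4)]
  = 0.3113 + 0.5000
  = 0.8113 bits
H(X,Y) = -[(7/16)·log₂(7/16) + (1/4)·log₂(1/4) + (5/16)·log₂(5/16)]
  = 0.5218 + 0.5000 + 0.5244
  = 1.5462 bits

I(X;Y) = H(X) + H(Y) - H(X,Y)
  = 0.8960 + 0.8113 - 1.5462
  = 0.1611 bits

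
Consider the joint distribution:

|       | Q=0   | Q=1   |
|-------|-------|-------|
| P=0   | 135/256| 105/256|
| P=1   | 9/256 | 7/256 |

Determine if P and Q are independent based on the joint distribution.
Marginal P(P) (row sums):
  P(P=0) = 135/256 + 105/256 = 15/16
  P(P=1) = 9/256 + 7/256 = 1/16
Marginal P(Q) (column sums):
  P(Q=0) = 135/256 + 9/256 = 9/16
  P(Q=1) = 105/256 + 7/256 = 7/16

P and Q are independent iff P(P=i,Q=j) = P(P=i)·P(Q=j) for every cell.
  P(P=0)·P(Q=0) = 15/16 × 9/16 = 135/256 = P(P=0,Q=0) ✓
  P(P=0)·P(Q=1) = 15/16 × 7/16 = 105/256 = P(P=0,Q=1) ✓
  P(P=1)·P(Q=0) = 1/16 × 9/16 = 9/256 = P(P=1,Q=0) ✓
  P(P=1)·P(Q=1) = 1/16 × 7/16 = 7/256 = P(P=1,Q=1) ✓

Yes, P and Q are independent: every cell factors, so I(P;Q) = 0 bits.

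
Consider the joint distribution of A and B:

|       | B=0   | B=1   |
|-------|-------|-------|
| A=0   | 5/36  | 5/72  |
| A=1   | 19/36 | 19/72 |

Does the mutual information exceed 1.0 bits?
Marginal P(A) (row sums):
  P(A=0) = 5/36 + 5/72 = 5/24
  P(A=1) = 19/36 + 19/72 = 19/24
Marginal P(B) (column sums):
  P(B=0) = 5/36 + 19/36 = 2/3
  P(B=1) = 5/72 + 19/72 = 1/3

H(A) = -[(5/24)·log₂(5/24) + (19/24)·log₂(19/24)]
  = 0.4715 + 0.2668
  = 0.7383 bits
H(B) = -[(2/3)·log₂(2/3) + (1/3)·log₂(1/3)]
  = 0.3900 + 0.5283
  = 0.9183 bits
H(A,B) = -[(5/36)·log₂(5/36) + (5/72)·log₂(5/72) + (19/36)·log₂(19/36) + (19/72)·log₂(19/72)]
  = 0.3956 + 0.2672 + 0.4866 + 0.5072
  = 1.6566 bits

I(A;B) = H(A) + H(B) - H(A,B)
  = 0.7383 + 0.9183 - 1.6566
  = 0.0000 bits

No. I(A;B) = 0.0000 bits, which is ≤ 1.0 bits.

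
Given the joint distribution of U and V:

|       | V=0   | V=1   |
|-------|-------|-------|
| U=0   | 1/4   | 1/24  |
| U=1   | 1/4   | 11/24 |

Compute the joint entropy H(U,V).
H(U,V) = -Σ P(U,V) log₂ P(U,V), summed over the non-zero cells:
H(U,V) = -[(1/4)·log₂(1/4) + (1/24)·log₂(1/24) + (1/4)·log₂(1/4) + (11/24)·log₂(11/24)]
  = 0.5000 + 0.1910 + 0.5000 + 0.5159
  = 1.7069 bits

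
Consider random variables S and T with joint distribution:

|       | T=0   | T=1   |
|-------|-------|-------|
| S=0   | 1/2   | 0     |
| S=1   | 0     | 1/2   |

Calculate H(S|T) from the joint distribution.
Marginal P(T) (column sums):
  P(T=0) = 1/2 + 0 = 1/2
  P(T=1) = 0 + 1/2 = 1/2

H(S|T) = -Σ P(S,T)·log₂ P(S|T), where P(S|T) = P(S,T) / P(T)
  (cells with P(S,T) = 0 contribute 0)
  (S=0,T=0): P(S|T) = (1/2)/(1/2) = 1;  -(1/2)·log₂(1) = 0.0000
  (S=1,T=1): P(S|T) = (1/2)/(1/2) = 1;  -(1/2)·log₂(1) = 0.0000
H(S|T) = 0.0000 + 0.0000
  = 0.0000 bits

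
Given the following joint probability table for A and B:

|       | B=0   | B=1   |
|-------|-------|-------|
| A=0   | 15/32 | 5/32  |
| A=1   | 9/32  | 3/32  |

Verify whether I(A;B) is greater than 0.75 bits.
Marginal P(A) (row sums):
  P(A=0) = 15/32 + 5/32 = 5/8
  P(A=1) = 9/32 + 3/32 = 3/8
Marginal P(B) (column sums):
  P(B=0) = 15/32 + 9/32 = 3/4
  P(B=1) = 5/32 + 3/32 = 1/4

H(A) = -[(5/8)·log₂(5/8) + (3/8)·log₂(3/8)]
  = 0.4238 + 0.5306
  = 0.9544 bits
H(B) = -[(3/4)·log₂(3/4) + (1/4)·log₂(1/4)]
  = 0.3113 + 0.5000
  = 0.8113 bits
H(A,B) = -[(15/32)·log₂(15/32) + (5/32)·log₂(5/32) + (9/32)·log₂(9/32) + (3/32)·log₂(3/32)]
  = 0.5124 + 0.4184 + 0.5147 + 0.3202
  = 1.7657 bits

I(A;B) = H(A) + H(B) - H(A,B)
  = 0.9544 + 0.8113 - 1.7657
  = 0.0000 bits

No. I(A;B) = 0.0000 bits, which is ≤ 0.75 bits.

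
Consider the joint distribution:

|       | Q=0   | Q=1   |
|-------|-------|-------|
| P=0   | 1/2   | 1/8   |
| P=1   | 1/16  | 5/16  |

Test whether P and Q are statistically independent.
Marginal P(P) (row sums):
  P(P=0) = 1/2 + 1/8 = 5/8
  P(P=1) = 1/16 + 5/16 = 3/8
Marginal P(Q) (column sums):
  P(Q=0) = 1/2 + 1/16 = 9/16
  P(Q=1) = 1/8 + 5/16 = 7/16

P and Q are independent iff P(P=i,Q=j) = P(P=i)·P(Q=j) for every cell.
  P(P=0)·P(Q=0) = 5/8 × 9/16 = 45/128, but P(P=0,Q=0) = 1/2 ✗

No, P and Q are not independent. Quantitatively, I(P;Q) > 0:

H(P) = -[(5/8)·log₂(5/8) + (3/8)·log₂(3/8)]
  = 0.4238 + 0.5306
  = 0.9544 bits
H(Q) = -[(9/16)·log₂(9/16) + (7/16)·log₂(7/16)]
  = 0.4669 + 0.5218
  = 0.9887 bits
H(P,Q) = -[(1/2)·log₂(1/2) + (1/8)·log₂(1/8) + (1/16)·log₂(1/16) + (5/16)·log₂(5/16)]
  = 0.5000 + 0.3750 + 0.2500 + 0.5244
  = 1.6494 bits
I(P;Q) = H(P) + H(Q) - H(P,Q) = 0.9544 + 0.9887 - 1.6494 = 0.2937 bits > 0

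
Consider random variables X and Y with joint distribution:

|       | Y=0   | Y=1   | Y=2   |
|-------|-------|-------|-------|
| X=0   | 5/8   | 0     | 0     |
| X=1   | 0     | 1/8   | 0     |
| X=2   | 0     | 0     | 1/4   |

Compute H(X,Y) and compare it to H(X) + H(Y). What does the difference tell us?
Marginal P(X) (row sums):
  P(X=0) = 5/8 + 0 + 0 = 5/8
  P(X=1) = 0 + 1/8 + 0 = 1/8
  P(X=2) = 0 + 0 + 1/4 = 1/4
Marginal P(Y) (column sums):
  P(Y=0) = 5/8 + 0 + 0 = 5/8
  P(Y=1) = 0 + 1/8 + 0 = 1/8
  P(Y=2) = 0 + 0 + 1/4 = 1/4

H(X,Y) = -[(5/8)·log₂(5/8) + (1/8)·log₂(1/8) + (1/4)·log₂(1/4)]
  = 0.4238 + 0.3750 + 0.5000
  = 1.2988 bits
H(X) = -[(5/8)·log₂(5/8) + (1/8)·log₂(1/8) + (1/4)·log₂(1/4)]
  = 0.4238 + 0.3750 + 0.5000
  = 1.2988 bits
H(Y) = -[(5/8)·log₂(5/8) + (1/8)·log₂(1/8) + (1/4)·log₂(1/4)]
  = 0.4238 + 0.3750 + 0.5000
  = 1.2988 bits

H(X) + H(Y) = 1.2988 + 1.2988 = 2.5976 bits
Difference: H(X) + H(Y) - H(X,Y) = 2.5976 - 1.2988 = 1.2988 bits = I(X;Y)

The difference is the mutual information; it is positive here, so X and Y are dependent (knowing one reduces uncertainty about the other by 1.2988 bits).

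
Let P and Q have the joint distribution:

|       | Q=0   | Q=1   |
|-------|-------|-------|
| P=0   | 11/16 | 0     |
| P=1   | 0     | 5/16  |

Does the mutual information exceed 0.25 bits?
Marginal P(P) (row sums):
  P(P=0) = 11/16 + 0 = 11/16
  P(P=1) = 0 + 5/16 = 5/16
Marginal P(Q) (column sums):
  P(Q=0) = 11/16 + 0 = 11/16
  P(Q=1) = 0 + 5/16 = 5/16

H(P) = -[(11/16)·log₂(11/16) + (5/16)·log₂(5/16)]
  = 0.3716 + 0.5244
  = 0.8960 bits
H(Q) = -[(11/16)·log₂(11/16) + (5/16)·log₂(5/16)]
  = 0.3716 + 0.5244
  = 0.8960 bits
H(P,Q) = -[(11/16)·log₂(11/16) + (5/16)·log₂(5/16)]
  = 0.3716 + 0.5244
  = 0.8960 bits

I(P;Q) = H(P) + H(Q) - H(P,Q)
  = 0.8960 + 0.8960 - 0.8960
  = 0.8960 bits

Yes. I(P;Q) = 0.8960 bits, which is > 0.25 bits.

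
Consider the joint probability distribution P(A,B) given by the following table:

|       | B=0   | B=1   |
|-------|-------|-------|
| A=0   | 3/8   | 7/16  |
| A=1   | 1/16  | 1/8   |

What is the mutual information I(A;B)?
Marginal P(A) (row sums):
  P(A=0) = 3/8 + 7/16 = 13/16
  P(A=1) = 1/16 + 1/8 = 3/16
Marginal P(B) (column sums):
  P(B=0) = 3/8 + 1/16 = 7/16
  P(B=1) = 7/16 + 1/8 = 9/16

H(A) = -[(13/16)·log₂(13/16) + (3/16)·log₂(3/16)]
  = 0.2434 + 0.4528
  = 0.6962 bits
H(B) = -[(7/16)·log₂(7/16) + (9/16)·log₂(9/16)]
  = 0.5218 + 0.4669
  = 0.9887 bits
H(A,B) = -[(3/8)·log₂(3/8) + (7/16)·log₂(7/16) + (1/16)·log₂(1/16) + (1/8)·log₂(1/8)]
  = 0.5306 + 0.5218 + 0.2500 + 0.3750
  = 1.6774 bits

I(A;B) = H(A) + H(B) - H(A,B)
  = 0.6962 + 0.9887 - 1.6774
  = 0.0075 bits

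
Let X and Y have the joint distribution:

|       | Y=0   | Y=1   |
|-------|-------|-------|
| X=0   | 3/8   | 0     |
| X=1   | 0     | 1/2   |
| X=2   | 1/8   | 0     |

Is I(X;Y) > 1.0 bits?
Marginal P(X) (row sums):
  P(X=0) = 3/8 + 0 = 3/8
  P(X=1) = 0 + 1/2 = 1/2
  P(X=2) = 1/8 + 0 = 1/8
Marginal P(Y) (column sums):
  P(Y=0) = 3/8 + 0 + 1/8 = 1/2
  P(Y=1) = 0 + 1/2 + 0 = 1/2

H(X) = -[(3/8)·log₂(3/8) + (1/2)·log₂(1/2) + (1/8)·log₂(1/8)]
  = 0.5306 + 0.5000 + 0.3750
  = 1.4056 bits
H(Y) = -[(1/2)·log₂(1/2) + (1/2)·log₂(1/2)]
  = 0.5000 + 0.5000
  = 1.0000 bits
H(X,Y) = -[(3/8)·log₂(3/8) + (1/2)·log₂(1/2) + (1/8)·log₂(1/8)]
  = 0.5306 + 0.5000 + 0.3750
  = 1.4056 bits

I(X;Y) = H(X) + H(Y) - H(X,Y)
  = 1.4056 + 1.0000 - 1.4056
  = 1.0000 bits

No. I(X;Y) = 1.0000 bits, which is ≤ 1.0 bits.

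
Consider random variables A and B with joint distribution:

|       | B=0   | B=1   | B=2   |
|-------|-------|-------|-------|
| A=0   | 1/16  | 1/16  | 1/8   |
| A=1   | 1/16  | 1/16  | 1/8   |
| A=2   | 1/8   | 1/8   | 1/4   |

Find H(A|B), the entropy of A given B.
Marginal P(B) (column sums):
  P(B=0) = 1/16 + 1/16 + 1/8 = 1/4
  P(B=1) = 1/16 + 1/16 + 1/8 = 1/4
  P(B=2) = 1/8 + 1/8 + 1/4 = 1/2

H(A|B) = -Σ P(A,B)·log₂ P(A|B), where P(A|B) = P(A,B) / P(B)
  (A=0,B=0): P(A|B) = (1/16)/(1/4) = 1/4;  -(1/16)·log₂(1/4) = 0.1250
  (A=0,B=1): P(A|B) = (1/16)/(1/4) = 1/4;  -(1/16)·log₂(1/4) = 0.1250
  (A=0,B=2): P(A|B) = (1/8)/(1/2) = 1/4;  -(1/8)·log₂(1/4) = 0.2500
  (A=1,B=0): P(A|B) = (1/16)/(1/4) = 1/4;  -(1/16)·log₂(1/4) = 0.1250
  (A=1,B=1): P(A|B) = (1/16)/(1/4) = 1/4;  -(1/16)·log₂(1/4) = 0.1250
  (A=1,B=2): P(A|B) = (1/8)/(1/2) = 1/4;  -(1/8)·log₂(1/4) = 0.2500
  (A=2,B=0): P(A|B) = (1/8)/(1/4) = 1/2;  -(1/8)·log₂(1/2) = 0.1250
  (A=2,B=1): P(A|B) = (1/8)/(1/4) = 1/2;  -(1/8)·log₂(1/2) = 0.1250
  (A=2,B=2): P(A|B) = (1/4)/(1/2) = 1/2;  -(1/4)·log₂(1/2) = 0.2500
H(A|B) = 0.1250 + 0.1250 + 0.2500 + 0.1250 + 0.1250 + 0.2500 + 0.1250 + 0.1250 + 0.2500
  = 1.5000 bits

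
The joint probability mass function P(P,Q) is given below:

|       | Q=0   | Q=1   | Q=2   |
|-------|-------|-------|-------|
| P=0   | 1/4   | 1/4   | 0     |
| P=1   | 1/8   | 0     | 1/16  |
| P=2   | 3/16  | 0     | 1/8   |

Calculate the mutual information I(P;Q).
Marginal P(P) (row sums):
  P(P=0) = 1/4 + 1/4 + 0 = 1/2
  P(P=1) = 1/8 + 0 + 1/16 = 3/16
  P(P=2) = 3/16 + 0 + 1/8 = 5/16
Marginal P(Q) (column sums):
  P(Q=0) = 1/4 + 1/8 + 3/16 = 9/16
  P(Q=1) = 1/4 + 0 + 0 = 1/4
  P(Q=2) = 0 + 1/16 + 1/8 = 3/16

H(P) = -[(1/2)·log₂(1/2) + (3/16)·log₂(3/16) + (5/16)·log₂(5/16)]
  = 0.5000 + 0.4528 + 0.5244
  = 1.4772 bits
H(Q) = -[(9/16)·log₂(9/16) + (1/4)·log₂(1/4) + (3/16)·log₂(3/16)]
  = 0.4669 + 0.5000 + 0.4528
  = 1.4197 bits
H(P,Q) = -[(1/4)·log₂(1/4) + (1/4)·log₂(1/4) + (1/8)·log₂(1/8) + (1/16)·log₂(1/16) + (3/16)·log₂(3/16) + (1/8)·log₂(1/8)]
  = 0.5000 + 0.5000 + 0.3750 + 0.2500 + 0.4528 + 0.3750
  = 2.4528 bits

I(P;Q) = H(P) + H(Q) - H(P,Q)
  = 1.4772 + 1.4197 - 2.4528
  = 0.4441 bits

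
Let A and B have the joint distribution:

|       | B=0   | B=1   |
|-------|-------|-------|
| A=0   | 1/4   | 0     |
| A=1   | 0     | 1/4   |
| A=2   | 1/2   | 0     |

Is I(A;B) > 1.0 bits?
Marginal P(A) (row sums):
  P(A=0) = 1/4 + 0 = 1/4
  P(A=1) = 0 + 1/4 = 1/4
  P(A=2) = 1/2 + 0 = 1/2
Marginal P(B) (column sums):
  P(B=0) = 1/4 + 0 + 1/2 = 3/4
  P(B=1) = 0 + 1/4 + 0 = 1/4

H(A) = -[(1/4)·log₂(1/4) + (1/4)·log₂(1/4) + (1/2)·log₂(1/2)]
  = 0.5000 + 0.5000 + 0.5000
  = 1.5000 bits
H(B) = -[(3/4)·log₂(3/4) + (1/4)·log₂(1/4)]
  = 0.3113 + 0.5000
  = 0.8113 bits
H(A,B) = -[(1/4)·log₂(1/4) + (1/4)·log₂(1/4) + (1/2)·log₂(1/2)]
  = 0.5000 + 0.5000 + 0.5000
  = 1.5000 bits

I(A;B) = H(A) + H(B) - H(A,B)
  = 1.5000 + 0.8113 - 1.5000
  = 0.8113 bits

No. I(A;B) = 0.8113 bits, which is ≤ 1.0 bits.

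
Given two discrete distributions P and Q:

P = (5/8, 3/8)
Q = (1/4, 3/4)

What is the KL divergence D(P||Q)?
D(P||Q) = Σ P(i) log₂(P(i)/Q(i))
  i=0: (5/8) × log₂((5/8)/(1/4)) = (5/8) × log₂(5/2) = 0.8262
  i=1: (3/8) × log₂((3/8)/(3/4)) = (3/8) × log₂(1/2) = -0.3750
D(P||Q) = 0.8262 - 0.3750
  = 0.4512 bits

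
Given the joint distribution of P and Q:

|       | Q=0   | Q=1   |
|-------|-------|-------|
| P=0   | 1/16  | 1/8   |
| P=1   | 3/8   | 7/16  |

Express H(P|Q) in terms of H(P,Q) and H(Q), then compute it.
H(P|Q) = H(P,Q) - H(Q)

Marginal P(Q) (column sums):
  P(Q=0) = 1/16 + 3/8 = 7/16
  P(Q=1) = 1/8 + 7/16 = 9/16

H(P,Q) = -[(1/16)·log₂(1/16) + (1/8)·log₂(1/8) + (3/8)·log₂(3/8) + (7/16)·log₂(7/16)]
  = 0.2500 + 0.3750 + 0.5306 + 0.5218
  = 1.6774 bits
H(Q) = -[(7/16)·log₂(7/16) + (9/16)·log₂(9/16)]
  = 0.5218 + 0.4669
  = 0.9887 bits

H(P|Q) = 1.6774 - 0.9887 = 0.6887 bits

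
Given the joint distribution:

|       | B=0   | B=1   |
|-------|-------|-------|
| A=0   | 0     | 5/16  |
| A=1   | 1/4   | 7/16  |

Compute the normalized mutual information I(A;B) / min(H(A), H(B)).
Marginal P(A) (row sums):
  P(A=0) = 0 + 5/16 = 5/16
  P(A=1) = 1/4 + 7/16 = 11/16
Marginal P(B) (column sums):
  P(B=0) = 0 + 1/4 = 1/4
  P(B=1) = 5/16 + 7/16 = 3/4

H(A) = -[(5/16)·log₂(5/16) + (11/16)·log₂(11/16)]
  = 0.5244 + 0.3716
  = 0.8960 bits
H(B) = -[(1/4)·log₂(1/4) + (3/4)·log₂(3/4)]
  = 0.5000 + 0.3113
  = 0.8113 bits
H(A,B) = -[(5/16)·log₂(5/16) + (1/4)·log₂(1/4) + (7/16)·log₂(7/16)]
  = 0.5244 + 0.5000 + 0.5218
  = 1.5462 bits

I(A;B) = H(A) + H(B) - H(A,B)
  = 0.8960 + 0.8113 - 1.5462
  = 0.1611 bits

min(H(A), H(B)) = min(0.8960, 0.8113) = 0.8113 bits
Normalized MI = 0.1611 / 0.8113 = 0.1986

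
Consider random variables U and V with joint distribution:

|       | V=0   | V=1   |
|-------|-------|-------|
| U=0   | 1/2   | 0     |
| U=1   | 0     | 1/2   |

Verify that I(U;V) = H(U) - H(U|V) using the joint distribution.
Left side, from I(U;V) = H(U) + H(V) - H(U,V):
Marginal P(U) (row sums):
  P(U=0) = 1/2 + 0 = 1/2
  P(U=1) = 0 + 1/2 = 1/2
Marginal P(V) (column sums):
  P(V=0) = 1/2 + 0 = 1/2
  P(V=1) = 0 + 1/2 = 1/2

H(U) = -[(1/2)·log₂(1/2) + (1/2)·log₂(1/2)]
  = 0.5000 + 0.5000
  = 1.0000 bits
H(V) = -[(1/2)·log₂(1/2) + (1/2)·log₂(1/2)]
  = 0.5000 + 0.5000
  = 1.0000 bits
H(U,V) = -[(1/2)·log₂(1/2) + (1/2)·log₂(1/2)]
  = 0.5000 + 0.5000
  = 1.0000 bits

I(U;V) = H(U) + H(V) - H(U,V)
  = 1.0000 + 1.0000 - 1.0000
  = 1.0000 bits

Right side, with H(U|V) computed directly from the conditional probabilities:
H(U|V) = -Σ P(U,V)·log₂ P(U|V), where P(U|V) = P(U,V) / P(V)
  (cells with P(U,V) = 0 contribute 0)
  (U=0,V=0): P(U|V) = (1/2)/(1/2) = 1;  -(1/2)·log₂(1) = 0.0000
  (U=1,V=1): P(U|V) = (1/2)/(1/2) = 1;  -(1/2)·log₂(1) = 0.0000
H(U|V) = 0.0000 + 0.0000
  = 0.0000 bits
H(U) - H(U|V) = 1.0000 - 0.0000 = 1.0000 bits

Both sides equal 1.0000 bits, so I(U;V) = H(U) - H(U|V) ✓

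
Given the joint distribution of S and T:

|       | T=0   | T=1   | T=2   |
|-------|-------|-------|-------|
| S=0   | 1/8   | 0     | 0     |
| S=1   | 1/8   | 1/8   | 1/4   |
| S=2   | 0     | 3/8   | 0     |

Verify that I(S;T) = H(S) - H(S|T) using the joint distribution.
Left side, from I(S;T) = H(S) + H(T) - H(S,T):
Marginal P(S) (row sums):
  P(S=0) = 1/8 + 0 + 0 = 1/8
  P(S=1) = 1/8 + 1/8 + 1/4 = 1/2
  P(S=2) = 0 + 3/8 + 0 = 3/8
Marginal P(T) (column sums):
  P(T=0) = 1/8 + 1/8 + 0 = 1/4
  P(T=1) = 0 + 1/8 + 3/8 = 1/2
  P(T=2) = 0 + 1/4 + 0 = 1/4

H(S) = -[(1/8)·log₂(1/8) + (1/2)·log₂(1/2) + (3/8)·log₂(3/8)]
  = 0.3750 + 0.5000 + 0.5306
  = 1.4056 bits
H(T) = -[(1/4)·log₂(1/4) + (1/2)·log₂(1/2) + (1/4)·log₂(1/4)]
  = 0.5000 + 0.5000 + 0.5000
  = 1.5000 bits
H(S,T) = -[(1/8)·log₂(1/8) + (1/8)·log₂(1/8) + (1/8)·log₂(1/8) + (1/4)·log₂(1/4) + (3/8)·log₂(3/8)]
  = 0.3750 + 0.3750 + 0.3750 + 0.5000 + 0.5306
  = 2.1556 bits

I(S;T) = H(S) + H(T) - H(S,T)
  = 1.4056 + 1.5000 - 2.1556
  = 0.7500 bits

Right side, with H(S|T) computed directly from the conditional probabilities:
H(S|T) = -Σ P(S,T)·log₂ P(S|T), where P(S|T) = P(S,T) / P(T)
  (cells with P(S,T) = 0 contribute 0)
  (S=0,T=0): P(S|T) = (1/8)/(1/4) = 1/2;  -(1/8)·log₂(1/2) = 0.1250
  (S=1,T=0): P(S|T) = (1/8)/(1/4) = 1/2;  -(1/8)·log₂(1/2) = 0.1250
  (S=1,T=1): P(S|T) = (1/8)/(1/2) = 1/4;  -(1/8)·log₂(1/4) = 0.2500
  (S=1,T=2): P(S|T) = (1/4)/(1/4) = 1;  -(1/4)·log₂(1) = 0.0000
  (S=2,T=1): P(S|T) = (3/8)/(1/2) = 3/4;  -(3/8)·log₂(3/4) = 0.1556
H(S|T) = 0.1250 + 0.1250 + 0.2500 + 0.0000 + 0.1556
  = 0.6556 bits
H(S) - H(S|T) = 1.4056 - 0.6556 = 0.7500 bits

Both sides equal 0.7500 bits, so I(S;T) = H(S) - H(S|T) ✓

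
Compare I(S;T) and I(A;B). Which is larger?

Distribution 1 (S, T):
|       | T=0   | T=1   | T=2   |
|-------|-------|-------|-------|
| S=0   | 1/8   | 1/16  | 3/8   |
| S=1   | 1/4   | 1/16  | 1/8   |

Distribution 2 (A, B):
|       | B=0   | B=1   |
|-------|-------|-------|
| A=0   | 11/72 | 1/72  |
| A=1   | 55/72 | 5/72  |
Distribution 1 (S, T):
Marginal P(S) (row sums):
  P(S=0) = 1/8 + 1/16 + 3/8 = 9/16
  P(S=1) = 1/4 + 1/16 + 1/8 = 7/16
Marginal P(T) (column sums):
  P(T=0) = 1/8 + 1/4 = 3/8
  P(T=1) = 1/16 + 1/16 = 1/8
  P(T=2) = 3/8 + 1/8 = 1/2

H(S) = -[(9/16)·log₂(9/16) + (7/16)·log₂(7/16)]
  = 0.4669 + 0.5218
  = 0.9887 bits
H(T) = -[(3/8)·log₂(3/8) + (1/8)·log₂(1/8) + (1/2)·log₂(1/2)]
  = 0.5306 + 0.3750 + 0.5000
  = 1.4056 bits
H(S,T) = -[(1/8)·log₂(1/8) + (1/16)·log₂(1/16) + (3/8)·log₂(3/8) + (1/4)·log₂(1/4) + (1/16)·log₂(1/16) + (1/8)·log₂(1/8)]
  = 0.3750 + 0.2500 + 0.5306 + 0.5000 + 0.2500 + 0.3750
  = 2.2806 bits

I(S;T) = H(S) + H(T) - H(S,T)
  = 0.9887 + 1.4056 - 2.2806
  = 0.1137 bits

Distribution 2 (A, B):
Marginal P(A) (row sums):
  P(A=0) = 11/72 + 1/72 = 1/6
  P(A=1) = 55/72 + 5/72 = 5/6
Marginal P(B) (column sums):
  P(B=0) = 11/72 + 55/72 = 11/12
  P(B=1) = 1/72 + 5/72 = 1/12

H(A) = -[(1/6)·log₂(1/6) + (5/6)·log₂(5/6)]
  = 0.4308 + 0.2192
  = 0.6500 bits
H(B) = -[(11/12)·log₂(11/12) + (1/12)·log₂(1/12)]
  = 0.1151 + 0.2987
  = 0.4138 bits
H(A,B) = -[(11/72)·log₂(11/72) + (1/72)·log₂(1/72) + (55/72)·log₂(55/72) + (5/72)·log₂(5/72)]
  = 0.4141 + 0.0857 + 0.2968 + 0.2672
  = 1.0638 bits

I(A;B) = H(A) + H(B) - H(A,B)
  = 0.6500 + 0.4138 - 1.0638
  = 0.0000 bits

I(S;T) = 0.1137 bits > I(A;B) = 0.0000 bits, so (S, T) has the higher mutual information (stronger dependence).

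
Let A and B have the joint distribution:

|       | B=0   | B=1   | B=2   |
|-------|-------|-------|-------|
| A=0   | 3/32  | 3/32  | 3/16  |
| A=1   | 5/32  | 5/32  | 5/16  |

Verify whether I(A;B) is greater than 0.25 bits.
Marginal P(A) (row sums):
  P(A=0) = 3/32 + 3/32 + 3/16 = 3/8
  P(A=1) = 5/32 + 5/32 + 5/16 = 5/8
Marginal P(B) (column sums):
  P(B=0) = 3/32 + 5/32 = 1/4
  P(B=1) = 3/32 + 5/32 = 1/4
  P(B=2) = 3/16 + 5/16 = 1/2

H(A) = -[(3/8)·log₂(3/8) + (5/8)·log₂(5/8)]
  = 0.5306 + 0.4238
  = 0.9544 bits
H(B) = -[(1/4)·log₂(1/4) + (1/4)·log₂(1/4) + (1/2)·log₂(1/2)]
  = 0.5000 + 0.5000 + 0.5000
  = 1.5000 bits
H(A,B) = -[(3/32)·log₂(3/32) + (3/32)·log₂(3/32) + (3/16)·log₂(3/16) + (5/32)·log₂(5/32) + (5/32)·log₂(5/32) + (5/16)·log₂(5/16)]
  = 0.3202 + 0.3202 + 0.4528 + 0.4184 + 0.4184 + 0.5244
  = 2.4544 bits

I(A;B) = H(A) + H(B) - H(A,B)
  = 0.9544 + 1.5000 - 2.4544
  = 0.0000 bits

No. I(A;B) = 0.0000 bits, which is ≤ 0.25 bits.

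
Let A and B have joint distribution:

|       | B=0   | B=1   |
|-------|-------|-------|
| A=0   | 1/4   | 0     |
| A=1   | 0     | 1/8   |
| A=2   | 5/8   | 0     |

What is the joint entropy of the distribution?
H(A,B) = -Σ P(A,B) log₂ P(A,B), summed over the non-zero cells:
H(A,B) = -[(1/4)·log₂(1/4) + (1/8)·log₂(1/8) + (5/8)·log₂(5/8)]
  = 0.5000 + 0.3750 + 0.4238
  = 1.2988 bits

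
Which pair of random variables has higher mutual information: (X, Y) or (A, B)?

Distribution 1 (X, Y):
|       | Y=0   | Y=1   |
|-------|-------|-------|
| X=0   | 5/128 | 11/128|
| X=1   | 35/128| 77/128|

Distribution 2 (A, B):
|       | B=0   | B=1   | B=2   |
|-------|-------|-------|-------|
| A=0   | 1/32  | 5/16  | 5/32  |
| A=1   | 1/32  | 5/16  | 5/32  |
Distribution 1 (X, Y):
Marginal P(X) (row sums):
  P(X=0) = 5/128 + 11/128 = 1/8
  P(X=1) = 35/128 + 77/128 = 7/8
Marginal P(Y) (column sums):
  P(Y=0) = 5/128 + 35/128 = 5/16
  P(Y=1) = 11/128 + 77/128 = 11/16

H(X) = -[(1/8)·log₂(1/8) + (7/8)·log₂(7/8)]
  = 0.3750 + 0.1686
  = 0.5436 bits
H(Y) = -[(5/16)·log₂(5/16) + (11/16)·log₂(11/16)]
  = 0.5244 + 0.3716
  = 0.8960 bits
H(X,Y) = -[(5/128)·log₂(5/128) + (11/128)·log₂(11/128) + (35/128)·log₂(35/128) + (77/128)·log₂(77/128)]
  = 0.1827 + 0.3043 + 0.5115 + 0.4411
  = 1.4396 bits

I(X;Y) = H(X) + H(Y) - H(X,Y)
  = 0.5436 + 0.8960 - 1.4396
  = 0.0000 bits

Distribution 2 (A, B):
Marginal P(A) (row sums):
  P(A=0) = 1/32 + 5/16 + 5/32 = 1/2
  P(A=1) = 1/32 + 5/16 + 5/32 = 1/2
Marginal P(B) (column sums):
  P(B=0) = 1/32 + 1/32 = 1/16
  P(B=1) = 5/16 + 5/16 = 5/8
  P(B=2) = 5/32 + 5/32 = 5/16

H(A) = -[(1/2)·log₂(1/2) + (1/2)·log₂(1/2)]
  = 0.5000 + 0.5000
  = 1.0000 bits
H(B) = -[(1/16)·log₂(1/16) + (5/8)·log₂(5/8) + (5/16)·log₂(5/16)]
  = 0.2500 + 0.4238 + 0.5244
  = 1.1982 bits
H(A,B) = -[(1/32)·log₂(1/32) + (5/16)·log₂(5/16) + (5/32)·log₂(5/32) + (1/32)·log₂(1/32) + (5/16)·log₂(5/16) + (5/32)·log₂(5/32)]
  = 0.1563 + 0.5244 + 0.4184 + 0.1563 + 0.5244 + 0.4184
  = 2.1982 bits

I(A;B) = H(A) + H(B) - H(A,B)
  = 1.0000 + 1.1982 - 2.1982
  = 0.0000 bits

Both joint tables factor as the product of their marginals, so I(X;Y) = I(A;B) = 0 bits: neither is larger (both pairs are independent).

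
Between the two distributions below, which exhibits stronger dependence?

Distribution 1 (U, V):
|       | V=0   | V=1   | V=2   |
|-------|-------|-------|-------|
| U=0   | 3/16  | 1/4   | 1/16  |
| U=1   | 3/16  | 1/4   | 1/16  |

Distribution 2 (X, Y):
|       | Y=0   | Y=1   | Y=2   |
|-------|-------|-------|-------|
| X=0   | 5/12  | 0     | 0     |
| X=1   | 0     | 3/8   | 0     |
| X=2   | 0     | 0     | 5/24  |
Distribution 1 (U, V):
Marginal P(U) (row sums):
  P(U=0) = 3/16 + 1/4 + 1/16 = 1/2
  P(U=1) = 3/16 + 1/4 + 1/16 = 1/2
Marginal P(V) (column sums):
  P(V=0) = 3/16 + 3/16 = 3/8
  P(V=1) = 1/4 + 1/4 = 1/2
  P(V=2) = 1/16 + 1/16 = 1/8

H(U) = -[(1/2)·log₂(1/2) + (1/2)·log₂(1/2)]
  = 0.5000 + 0.5000
  = 1.0000 bits
H(V) = -[(3/8)·log₂(3/8) + (1/2)·log₂(1/2) + (1/8)·log₂(1/8)]
  = 0.5306 + 0.5000 + 0.3750
  = 1.4056 bits
H(U,V) = -[(3/16)·log₂(3/16) + (1/4)·log₂(1/4) + (1/16)·log₂(1/16) + (3/16)·log₂(3/16) + (1/4)·log₂(1/4) + (1/16)·log₂(1/16)]
  = 0.4528 + 0.5000 + 0.2500 + 0.4528 + 0.5000 + 0.2500
  = 2.4056 bits

I(U;V) = H(U) + H(V) - H(U,V)
  = 1.0000 + 1.4056 - 2.4056
  = 0.0000 bits

Distribution 2 (X, Y):
Marginal P(X) (row sums):
  P(X=0) = 5/12 + 0 + 0 = 5/12
  P(X=1) = 0 + 3/8 + 0 = 3/8
  P(X=2) = 0 + 0 + 5/24 = 5/24
Marginal P(Y) (column sums):
  P(Y=0) = 5/12 + 0 + 0 = 5/12
  P(Y=1) = 0 + 3/8 + 0 = 3/8
  P(Y=2) = 0 + 0 + 5/24 = 5/24

H(X) = -[(5/12)·log₂(5/12) + (3/8)·log₂(3/8) + (5/24)·log₂(5/24)]
  = 0.5263 + 0.5306 + 0.4715
  = 1.5284 bits
H(Y) = -[(5/12)·log₂(5/12) + (3/8)·log₂(3/8) + (5/24)·log₂(5/24)]
  = 0.5263 + 0.5306 + 0.4715
  = 1.5284 bits
H(X,Y) = -[(5/12)·log₂(5/12) + (3/8)·log₂(3/8) + (5/24)·log₂(5/24)]
  = 0.5263 + 0.5306 + 0.4715
  = 1.5284 bits

I(X;Y) = H(X) + H(Y) - H(X,Y)
  = 1.5284 + 1.5284 - 1.5284
  = 1.5284 bits

I(X;Y) = 1.5284 bits > I(U;V) = 0.0000 bits, so (X, Y) has the higher mutual information (stronger dependence).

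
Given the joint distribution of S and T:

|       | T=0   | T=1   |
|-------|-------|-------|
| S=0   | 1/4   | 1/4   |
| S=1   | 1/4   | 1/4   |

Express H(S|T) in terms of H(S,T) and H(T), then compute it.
H(S|T) = H(S,T) - H(T)

Marginal P(T) (column sums):
  P(T=0) = 1/4 + 1/4 = 1/2
  P(T=1) = 1/4 + 1/4 = 1/2

H(S,T) = -[(1/4)·log₂(1/4) + (1/4)·log₂(1/4) + (1/4)·log₂(1/4) + (1/4)·log₂(1/4)]
  = 0.5000 + 0.5000 + 0.5000 + 0.5000
  = 2.0000 bits
H(T) = -[(1/2)·log₂(1/2) + (1/2)·log₂(1/2)]
  = 0.5000 + 0.5000
  = 1.0000 bits

H(S|T) = 2.0000 - 1.0000 = 1.0000 bits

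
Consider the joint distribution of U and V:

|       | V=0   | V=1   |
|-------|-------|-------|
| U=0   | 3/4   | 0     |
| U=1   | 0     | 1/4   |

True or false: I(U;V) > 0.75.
Marginal P(U) (row sums):
  P(U=0) = 3/4 + 0 = 3/4
  P(U=1) = 0 + 1/4 = 1/4
Marginal P(V) (column sums):
  P(V=0) = 3/4 + 0 = 3/4
  P(V=1) = 0 + 1/4 = 1/4

H(U) = -[(3/4)·log₂(3/4) + (1/4)·log₂(1/4)]
  = 0.3113 + 0.5000
  = 0.8113 bits
H(V) = -[(3/4)·log₂(3/4) + (1/4)·log₂(1/4)]
  = 0.3113 + 0.5000
  = 0.8113 bits
H(U,V) = -[(3/4)·log₂(3/4) + (1/4)·log₂(1/4)]
  = 0.3113 + 0.5000
  = 0.8113 bits

I(U;V) = H(U) + H(V) - H(U,V)
  = 0.8113 + 0.8113 - 0.8113
  = 0.8113 bits

True. I(U;V) = 0.8113 bits, which is > 0.75 bits.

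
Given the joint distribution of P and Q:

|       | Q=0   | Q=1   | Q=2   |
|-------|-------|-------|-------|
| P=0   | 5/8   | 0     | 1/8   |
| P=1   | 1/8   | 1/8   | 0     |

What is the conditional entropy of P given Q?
Marginal P(Q) (column sums):
  P(Q=0) = 5/8 + 1/8 = 3/4
  P(Q=1) = 0 + 1/8 = 1/8
  P(Q=2) = 1/8 + 0 = 1/8

H(P|Q) = -Σ P(P,Q)·log₂ P(P|Q), where P(P|Q) = P(P,Q) / P(Q)
  (cells with P(P,Q) = 0 contribute 0)
  (P=0,Q=0): P(P|Q) = (5/8)/(3/4) = 5/6;  -(5/8)·log₂(5/6) = 0.1644
  (P=0,Q=2): P(P|Q) = (1/8)/(1/8) = 1;  -(1/8)·log₂(1) = 0.0000
  (P=1,Q=0): P(P|Q) = (1/8)/(3/4) = 1/6;  -(1/8)·log₂(1/6) = 0.3231
  (P=1,Q=1): P(P|Q) = (1/8)/(1/8) = 1;  -(1/8)·log₂(1) = 0.0000
H(P|Q) = 0.1644 + 0.0000 + 0.3231 + 0.0000
  = 0.4875 bits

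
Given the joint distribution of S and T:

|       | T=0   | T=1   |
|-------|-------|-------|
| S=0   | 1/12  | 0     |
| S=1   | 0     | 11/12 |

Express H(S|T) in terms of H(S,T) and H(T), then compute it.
H(S|T) = H(S,T) - H(T)

Marginal P(T) (column sums):
  P(T=0) = 1/12 + 0 = 1/12
  P(T=1) = 0 + 11/12 = 11/12

H(S,T) = -[(1/12)·log₂(1/12) + (11/12)·log₂(11/12)]
  = 0.2987 + 0.1151
  = 0.4138 bits
H(T) = -[(1/12)·log₂(1/12) + (11/12)·log₂(11/12)]
  = 0.2987 + 0.1151
  = 0.4138 bits

H(S|T) = 0.4138 - 0.4138 = 0.0000 bits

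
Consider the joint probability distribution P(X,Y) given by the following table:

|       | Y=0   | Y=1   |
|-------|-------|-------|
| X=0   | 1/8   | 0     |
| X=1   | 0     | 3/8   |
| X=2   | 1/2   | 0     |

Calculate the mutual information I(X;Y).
Marginal P(X) (row sums):
  P(X=0) = 1/8 + 0 = 1/8
  P(X=1) = 0 + 3/8 = 3/8
  P(X=2) = 1/2 + 0 = 1/2
Marginal P(Y) (column sums):
  P(Y=0) = 1/8 + 0 + 1/2 = 5/8
  P(Y=1) = 0 + 3/8 + 0 = 3/8

H(X) = -[(1/8)·log₂(1/8) + (3/8)·log₂(3/8) + (1/2)·log₂(1/2)]
  = 0.3750 + 0.5306 + 0.5000
  = 1.4056 bits
H(Y) = -[(5/8)·log₂(5/8) + (3/8)·log₂(3/8)]
  = 0.4238 + 0.5306
  = 0.9544 bits
H(X,Y) = -[(1/8)·log₂(1/8) + (3/8)·log₂(3/8) + (1/2)·log₂(1/2)]
  = 0.3750 + 0.5306 + 0.5000
  = 1.4056 bits

I(X;Y) = H(X) + H(Y) - H(X,Y)
  = 1.4056 + 0.9544 - 1.4056
  = 0.9544 bits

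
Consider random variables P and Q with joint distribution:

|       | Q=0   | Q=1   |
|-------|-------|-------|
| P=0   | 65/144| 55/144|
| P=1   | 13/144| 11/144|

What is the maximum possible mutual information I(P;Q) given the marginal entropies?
The upper bound on mutual information is I(P;Q) ≤ min(H(P), H(Q)).

Marginal P(P) (row sums):
  P(P=0) = 65/144 + 55/144 = 5/6
  P(P=1) = 13/144 + 11/144 = 1/6
Marginal P(Q) (column sums):
  P(Q=0) = 65/144 + 13/144 = 13/24
  P(Q=1) = 55/144 + 11/144 = 11/24

H(P) = -[(5/6)·log₂(5/6) + (1/6)·log₂(1/6)]
  = 0.2192 + 0.4308
  = 0.6500 bits
H(Q) = -[(13/24)·log₂(13/24) + (11/24)·log₂(11/24)]
  = 0.4791 + 0.5159
  = 0.9950 bits

Maximum possible I(P;Q) = min(0.6500, 0.9950) = 0.6500 bits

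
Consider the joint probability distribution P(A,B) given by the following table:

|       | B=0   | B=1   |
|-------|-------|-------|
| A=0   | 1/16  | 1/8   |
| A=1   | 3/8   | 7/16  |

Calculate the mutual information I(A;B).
Marginal P(A) (row sums):
  P(A=0) = 1/16 + 1/8 = 3/16
  P(A=1) = 3/8 + 7/16 = 13/16
Marginal P(B) (column sums):
  P(B=0) = 1/16 + 3/8 = 7/16
  P(B=1) = 1/8 + 7/16 = 9/16

H(A) = -[(3/16)·log₂(3/16) + (13/16)·log₂(13/16)]
  = 0.4528 + 0.2434
  = 0.6962 bits
H(B) = -[(7/16)·log₂(7/16) + (9/16)·log₂(9/16)]
  = 0.5218 + 0.4669
  = 0.9887 bits
H(A,B) = -[(1/16)·log₂(1/16) + (1/8)·log₂(1/8) + (3/8)·log₂(3/8) + (7/16)·log₂(7/16)]
  = 0.2500 + 0.3750 + 0.5306 + 0.5218
  = 1.6774 bits

I(A;B) = H(A) + H(B) - H(A,B)
  = 0.6962 + 0.9887 - 1.6774
  = 0.0075 bits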